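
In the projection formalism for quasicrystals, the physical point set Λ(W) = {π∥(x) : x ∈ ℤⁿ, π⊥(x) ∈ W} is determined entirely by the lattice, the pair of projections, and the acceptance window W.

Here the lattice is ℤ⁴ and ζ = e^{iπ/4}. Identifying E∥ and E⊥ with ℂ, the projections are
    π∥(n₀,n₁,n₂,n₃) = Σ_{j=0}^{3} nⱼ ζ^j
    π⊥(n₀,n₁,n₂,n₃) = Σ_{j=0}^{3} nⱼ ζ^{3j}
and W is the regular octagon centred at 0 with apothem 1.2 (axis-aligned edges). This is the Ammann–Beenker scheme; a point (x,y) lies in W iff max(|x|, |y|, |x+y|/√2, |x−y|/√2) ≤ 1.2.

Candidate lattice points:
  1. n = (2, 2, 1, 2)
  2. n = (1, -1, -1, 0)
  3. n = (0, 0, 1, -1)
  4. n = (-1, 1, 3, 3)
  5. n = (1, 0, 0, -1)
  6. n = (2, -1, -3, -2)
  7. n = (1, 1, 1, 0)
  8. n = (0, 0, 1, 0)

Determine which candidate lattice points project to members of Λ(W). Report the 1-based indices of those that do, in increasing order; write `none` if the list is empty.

4, 5, 7, 8

With ζ = e^{iπ/4} the internal vectors are ζ^0,ζ^3,ζ^6,ζ^9.
#1 (2, 2, 1, 2): internal (2.00000, 1.82843); octagon support 2.70711 vs apothem 1.2 → ∉ W
#2 (1, -1, -1, 0): internal (1.70711, 0.29289); octagon support 1.70711 vs apothem 1.2 → ∉ W
#3 (0, 0, 1, -1): internal (-0.70711, -1.70711); octagon support 1.70711 vs apothem 1.2 → ∉ W
#4 (-1, 1, 3, 3): internal (0.41421, -0.17157); octagon support 0.41421 vs apothem 1.2 → ∈ W
#5 (1, 0, 0, -1): internal (0.29289, -0.70711); octagon support 0.70711 vs apothem 1.2 → ∈ W
#6 (2, -1, -3, -2): internal (1.29289, 0.87868); octagon support 1.53553 vs apothem 1.2 → ∉ W
#7 (1, 1, 1, 0): internal (0.29289, -0.29289); octagon support 0.41421 vs apothem 1.2 → ∈ W
#8 (0, 0, 1, 0): internal (0.00000, -1.00000); octagon support 1.00000 vs apothem 1.2 → ∈ W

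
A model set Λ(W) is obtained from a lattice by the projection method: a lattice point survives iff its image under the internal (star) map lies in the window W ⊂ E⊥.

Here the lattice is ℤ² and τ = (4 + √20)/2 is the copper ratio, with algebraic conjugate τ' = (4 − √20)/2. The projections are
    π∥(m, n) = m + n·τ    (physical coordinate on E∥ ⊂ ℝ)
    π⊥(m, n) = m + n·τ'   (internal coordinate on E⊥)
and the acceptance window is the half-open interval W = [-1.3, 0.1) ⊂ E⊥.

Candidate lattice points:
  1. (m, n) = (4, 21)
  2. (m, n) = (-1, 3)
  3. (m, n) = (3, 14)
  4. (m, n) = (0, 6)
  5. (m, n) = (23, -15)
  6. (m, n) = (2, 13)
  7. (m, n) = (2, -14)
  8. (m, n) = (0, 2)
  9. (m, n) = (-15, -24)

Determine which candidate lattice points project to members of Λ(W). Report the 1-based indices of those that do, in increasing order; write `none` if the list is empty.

Numerically τ ≈ 4.236068 and τ' = −1/τ ≈ -0.236068.
candidate 1: (m,n)=(4,21) → π∥ = 4+21·τ ≈ 92.957428, π⊥ = 4+21·τ' ≈ -0.957428 ∈ [-1.3, 0.1) ⇒ IN Λ
candidate 2: (m,n)=(-1,3) → π∥ = -1+3·τ ≈ 11.708204, π⊥ = -1+3·τ' ≈ -1.708204 ∉ [-1.3, 0.1) ⇒ out
candidate 3: (m,n)=(3,14) → π∥ = 3+14·τ ≈ 62.304952, π⊥ = 3+14·τ' ≈ -0.304952 ∈ [-1.3, 0.1) ⇒ IN Λ
candidate 4: (m,n)=(0,6) → π∥ = 0+6·τ ≈ 25.416408, π⊥ = 0+6·τ' ≈ -1.416408 ∉ [-1.3, 0.1) ⇒ out
candidate 5: (m,n)=(23,-15) → π∥ = 23-15·τ ≈ -40.541020, π⊥ = 23-15·τ' ≈ 26.541020 ∉ [-1.3, 0.1) ⇒ out
candidate 6: (m,n)=(2,13) → π∥ = 2+13·τ ≈ 57.068884, π⊥ = 2+13·τ' ≈ -1.068884 ∈ [-1.3, 0.1) ⇒ IN Λ
candidate 7: (m,n)=(2,-14) → π∥ = 2-14·τ ≈ -57.304952, π⊥ = 2-14·τ' ≈ 5.304952 ∉ [-1.3, 0.1) ⇒ out
candidate 8: (m,n)=(0,2) → π∥ = 0+2·τ ≈ 8.472136, π⊥ = 0+2·τ' ≈ -0.472136 ∈ [-1.3, 0.1) ⇒ IN Λ
candidate 9: (m,n)=(-15,-24) → π∥ = -15-24·τ ≈ -116.665631, π⊥ = -15-24·τ' ≈ -9.334369 ∉ [-1.3, 0.1) ⇒ out

1, 3, 6, 8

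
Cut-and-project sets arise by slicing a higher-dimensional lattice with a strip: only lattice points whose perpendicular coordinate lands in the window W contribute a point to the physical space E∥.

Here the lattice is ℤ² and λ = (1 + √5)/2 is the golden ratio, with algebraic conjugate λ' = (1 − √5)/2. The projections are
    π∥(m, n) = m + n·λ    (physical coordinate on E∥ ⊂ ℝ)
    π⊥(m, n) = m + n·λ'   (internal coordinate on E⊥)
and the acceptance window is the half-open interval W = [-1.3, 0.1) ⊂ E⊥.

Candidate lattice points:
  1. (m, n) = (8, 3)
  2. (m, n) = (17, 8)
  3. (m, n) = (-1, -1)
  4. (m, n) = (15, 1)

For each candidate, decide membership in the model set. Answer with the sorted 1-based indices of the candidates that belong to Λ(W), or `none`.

3

Numerically λ ≈ 1.6180 and λ' = −1/λ ≈ -0.6180.
#1 (8,3): internal coord 8 + (3)·λ' = +6.1459; +6.1459 ∉ [-1.3, 0.1) → out
#2 (17,8): internal coord 17 + (8)·λ' = +12.0557; +12.0557 ∉ [-1.3, 0.1) → out
#3 (-1,-1): internal coord -1 + (-1)·λ' = -0.3820; -0.3820 ∈ [-1.3, 0.1) → IN Λ
#4 (15,1): internal coord 15 + (1)·λ' = +14.3820; +14.3820 ∉ [-1.3, 0.1) → out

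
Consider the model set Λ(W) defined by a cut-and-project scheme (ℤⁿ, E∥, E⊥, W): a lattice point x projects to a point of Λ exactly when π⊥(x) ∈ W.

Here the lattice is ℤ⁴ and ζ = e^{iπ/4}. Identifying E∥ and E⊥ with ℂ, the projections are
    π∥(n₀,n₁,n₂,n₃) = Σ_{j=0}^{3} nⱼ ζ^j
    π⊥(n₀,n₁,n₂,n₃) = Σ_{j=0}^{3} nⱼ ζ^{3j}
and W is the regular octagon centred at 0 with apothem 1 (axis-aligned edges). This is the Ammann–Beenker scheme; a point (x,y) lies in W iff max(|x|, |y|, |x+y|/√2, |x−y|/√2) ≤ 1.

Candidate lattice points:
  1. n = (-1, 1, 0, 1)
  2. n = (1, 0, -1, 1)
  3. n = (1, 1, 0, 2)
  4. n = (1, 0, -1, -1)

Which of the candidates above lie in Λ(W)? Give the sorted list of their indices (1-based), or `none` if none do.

4

Internal map: ζ^{3j} for j=0..3 gives (1,0), (−√2/2,√2/2), (0,−1), (√2/2,√2/2).
candidate 1: n = (-1, 1, 0, 1) → π⊥ ≈ (-1.00000, +1.41421); max(|x|,|y|,|x±y|/√2) = 1.70711 > 1 ⇒ ∉ W
candidate 2: n = (1, 0, -1, 1) → π⊥ ≈ (+1.70711, +1.70711); max(|x|,|y|,|x±y|/√2) = 2.41421 > 1 ⇒ ∉ W
candidate 3: n = (1, 1, 0, 2) → π⊥ ≈ (+1.70711, +2.12132); max(|x|,|y|,|x±y|/√2) = 2.70711 > 1 ⇒ ∉ W
candidate 4: n = (1, 0, -1, -1) → π⊥ ≈ (+0.29289, +0.29289); max(|x|,|y|,|x±y|/√2) = 0.41421 ≤ 1 ⇒ ∈ W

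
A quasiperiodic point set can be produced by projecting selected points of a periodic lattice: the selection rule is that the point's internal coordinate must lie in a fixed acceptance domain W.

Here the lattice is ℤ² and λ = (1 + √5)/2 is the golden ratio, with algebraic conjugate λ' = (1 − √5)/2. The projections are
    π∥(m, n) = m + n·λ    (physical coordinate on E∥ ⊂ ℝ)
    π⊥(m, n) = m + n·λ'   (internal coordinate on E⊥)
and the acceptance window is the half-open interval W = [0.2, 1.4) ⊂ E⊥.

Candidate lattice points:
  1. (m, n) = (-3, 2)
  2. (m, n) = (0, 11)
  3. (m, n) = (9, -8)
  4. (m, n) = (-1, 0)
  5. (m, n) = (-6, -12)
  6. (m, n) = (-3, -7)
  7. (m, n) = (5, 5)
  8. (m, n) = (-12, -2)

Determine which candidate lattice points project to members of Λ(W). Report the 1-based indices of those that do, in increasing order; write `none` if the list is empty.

λ' = (1−√5)/2 ≈ -0.61803.
candidate 1: (m,n)=(-3,2) → π∥ = -3+2·λ ≈ 0.23607, π⊥ = -3+2·λ' ≈ -4.23607 ∉ [0.2, 1.4) ⇒ out
candidate 2: (m,n)=(0,11) → π∥ = 0+11·λ ≈ 17.79837, π⊥ = 0+11·λ' ≈ -6.79837 ∉ [0.2, 1.4) ⇒ out
candidate 3: (m,n)=(9,-8) → π∥ = 9-8·λ ≈ -3.94427, π⊥ = 9-8·λ' ≈ 13.94427 ∉ [0.2, 1.4) ⇒ out
candidate 4: (m,n)=(-1,0) → π∥ = -1+0·λ ≈ -1.00000, π⊥ = -1+0·λ' ≈ -1.00000 ∉ [0.2, 1.4) ⇒ out
candidate 5: (m,n)=(-6,-12) → π∥ = -6-12·λ ≈ -25.41641, π⊥ = -6-12·λ' ≈ 1.41641 ∉ [0.2, 1.4) ⇒ out
candidate 6: (m,n)=(-3,-7) → π∥ = -3-7·λ ≈ -14.32624, π⊥ = -3-7·λ' ≈ 1.32624 ∈ [0.2, 1.4) ⇒ IN Λ
candidate 7: (m,n)=(5,5) → π∥ = 5+5·λ ≈ 13.09017, π⊥ = 5+5·λ' ≈ 1.90983 ∉ [0.2, 1.4) ⇒ out
candidate 8: (m,n)=(-12,-2) → π∥ = -12-2·λ ≈ -15.23607, π⊥ = -12-2·λ' ≈ -10.76393 ∉ [0.2, 1.4) ⇒ out

6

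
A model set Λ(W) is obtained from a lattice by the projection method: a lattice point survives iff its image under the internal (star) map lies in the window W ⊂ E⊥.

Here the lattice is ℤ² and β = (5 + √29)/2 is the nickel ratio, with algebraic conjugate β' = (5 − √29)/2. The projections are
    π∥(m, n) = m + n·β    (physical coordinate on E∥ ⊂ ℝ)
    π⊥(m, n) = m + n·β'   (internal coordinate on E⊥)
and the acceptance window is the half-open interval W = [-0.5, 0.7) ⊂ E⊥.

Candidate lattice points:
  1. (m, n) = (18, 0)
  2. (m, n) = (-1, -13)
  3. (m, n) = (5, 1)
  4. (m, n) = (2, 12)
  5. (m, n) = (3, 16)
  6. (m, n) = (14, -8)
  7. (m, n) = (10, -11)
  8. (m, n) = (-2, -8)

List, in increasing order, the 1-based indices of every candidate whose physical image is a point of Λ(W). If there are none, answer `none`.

4, 5, 8

β' = (5−√29)/2 ≈ -0.19258.
#1 (18,0): internal coord 18 + (0)·β' = +18.00000; +18.00000 ∉ [-0.5, 0.7) → out
#2 (-1,-13): internal coord -1 + (-13)·β' = +1.50357; +1.50357 ∉ [-0.5, 0.7) → out
#3 (5,1): internal coord 5 + (1)·β' = +4.80742; +4.80742 ∉ [-0.5, 0.7) → out
#4 (2,12): internal coord 2 + (12)·β' = -0.31099; -0.31099 ∈ [-0.5, 0.7) → IN Λ
#5 (3,16): internal coord 3 + (16)·β' = -0.08132; -0.08132 ∈ [-0.5, 0.7) → IN Λ
#6 (14,-8): internal coord 14 + (-8)·β' = +15.54066; +15.54066 ∉ [-0.5, 0.7) → out
#7 (10,-11): internal coord 10 + (-11)·β' = +12.11841; +12.11841 ∉ [-0.5, 0.7) → out
#8 (-2,-8): internal coord -2 + (-8)·β' = -0.45934; -0.45934 ∈ [-0.5, 0.7) → IN Λ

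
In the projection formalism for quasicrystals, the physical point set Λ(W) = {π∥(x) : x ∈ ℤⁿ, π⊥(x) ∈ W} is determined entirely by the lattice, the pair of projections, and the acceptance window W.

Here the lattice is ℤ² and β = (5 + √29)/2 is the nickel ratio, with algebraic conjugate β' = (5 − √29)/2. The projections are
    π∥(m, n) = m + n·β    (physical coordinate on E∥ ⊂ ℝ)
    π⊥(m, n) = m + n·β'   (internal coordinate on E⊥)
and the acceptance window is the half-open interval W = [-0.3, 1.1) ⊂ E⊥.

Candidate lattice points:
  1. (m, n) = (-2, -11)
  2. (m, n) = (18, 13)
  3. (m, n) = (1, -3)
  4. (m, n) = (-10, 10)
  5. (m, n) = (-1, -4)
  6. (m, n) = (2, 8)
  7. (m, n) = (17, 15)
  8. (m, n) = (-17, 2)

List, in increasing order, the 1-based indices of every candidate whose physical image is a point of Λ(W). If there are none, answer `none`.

β' = (5−√29)/2 ≈ -0.192582.
#1 (-2,-11): internal coord -2 + (-11)·β' = +0.118406; +0.118406 ∈ [-0.3, 1.1) → IN Λ
#2 (18,13): internal coord 18 + (13)·β' = +15.496429; +15.496429 ∉ [-0.3, 1.1) → out
#3 (1,-3): internal coord 1 + (-3)·β' = +1.577747; +1.577747 ∉ [-0.3, 1.1) → out
#4 (-10,10): internal coord -10 + (10)·β' = -11.925824; -11.925824 ∉ [-0.3, 1.1) → out
#5 (-1,-4): internal coord -1 + (-4)·β' = -0.229670; -0.229670 ∈ [-0.3, 1.1) → IN Λ
#6 (2,8): internal coord 2 + (8)·β' = +0.459341; +0.459341 ∈ [-0.3, 1.1) → IN Λ
#7 (17,15): internal coord 17 + (15)·β' = +14.111264; +14.111264 ∉ [-0.3, 1.1) → out
#8 (-17,2): internal coord -17 + (2)·β' = -17.385165; -17.385165 ∉ [-0.3, 1.1) → out

1, 5, 6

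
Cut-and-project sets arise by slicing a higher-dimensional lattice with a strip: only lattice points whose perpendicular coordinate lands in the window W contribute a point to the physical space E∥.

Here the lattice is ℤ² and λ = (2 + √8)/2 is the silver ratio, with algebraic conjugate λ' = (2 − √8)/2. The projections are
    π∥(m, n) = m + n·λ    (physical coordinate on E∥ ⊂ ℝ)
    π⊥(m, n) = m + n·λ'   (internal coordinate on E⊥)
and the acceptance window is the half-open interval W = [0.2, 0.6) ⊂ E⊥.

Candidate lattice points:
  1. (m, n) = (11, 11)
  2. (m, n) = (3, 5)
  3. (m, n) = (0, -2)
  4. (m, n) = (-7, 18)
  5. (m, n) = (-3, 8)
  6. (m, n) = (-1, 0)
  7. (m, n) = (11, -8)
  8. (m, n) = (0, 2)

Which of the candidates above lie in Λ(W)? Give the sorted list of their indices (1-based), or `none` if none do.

Numerically λ ≈ 2.414214 and λ' = −1/λ ≈ -0.414214.
#1 (11,11): internal coord 11 + (11)·λ' = +6.443651; +6.443651 ∉ [0.2, 0.6) → out
#2 (3,5): internal coord 3 + (5)·λ' = +0.928932; +0.928932 ∉ [0.2, 0.6) → out
#3 (0,-2): internal coord 0 + (-2)·λ' = +0.828427; +0.828427 ∉ [0.2, 0.6) → out
#4 (-7,18): internal coord -7 + (18)·λ' = -14.455844; -14.455844 ∉ [0.2, 0.6) → out
#5 (-3,8): internal coord -3 + (8)·λ' = -6.313708; -6.313708 ∉ [0.2, 0.6) → out
#6 (-1,0): internal coord -1 + (0)·λ' = -1.000000; -1.000000 ∉ [0.2, 0.6) → out
#7 (11,-8): internal coord 11 + (-8)·λ' = +14.313708; +14.313708 ∉ [0.2, 0.6) → out
#8 (0,2): internal coord 0 + (2)·λ' = -0.828427; -0.828427 ∉ [0.2, 0.6) → out

none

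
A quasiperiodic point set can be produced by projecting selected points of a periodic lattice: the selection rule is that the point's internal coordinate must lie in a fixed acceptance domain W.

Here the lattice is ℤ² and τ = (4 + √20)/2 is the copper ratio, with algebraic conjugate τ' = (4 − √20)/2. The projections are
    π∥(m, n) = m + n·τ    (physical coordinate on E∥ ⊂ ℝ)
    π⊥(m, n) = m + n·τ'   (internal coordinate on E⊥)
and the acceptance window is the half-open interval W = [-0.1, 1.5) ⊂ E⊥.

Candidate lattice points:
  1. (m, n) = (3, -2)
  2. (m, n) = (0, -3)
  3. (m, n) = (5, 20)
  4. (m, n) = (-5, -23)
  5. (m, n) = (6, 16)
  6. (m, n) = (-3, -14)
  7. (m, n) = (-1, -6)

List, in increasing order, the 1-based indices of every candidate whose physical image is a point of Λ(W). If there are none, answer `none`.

2, 3, 4, 6, 7

Numerically τ ≈ 4.2361 and τ' = −1/τ ≈ -0.2361.
#1 (3,-2): internal coord 3 + (-2)·τ' = +3.4721; +3.4721 ∉ [-0.1, 1.5) → out
#2 (0,-3): internal coord 0 + (-3)·τ' = +0.7082; +0.7082 ∈ [-0.1, 1.5) → IN Λ
#3 (5,20): internal coord 5 + (20)·τ' = +0.2786; +0.2786 ∈ [-0.1, 1.5) → IN Λ
#4 (-5,-23): internal coord -5 + (-23)·τ' = +0.4296; +0.4296 ∈ [-0.1, 1.5) → IN Λ
#5 (6,16): internal coord 6 + (16)·τ' = +2.2229; +2.2229 ∉ [-0.1, 1.5) → out
#6 (-3,-14): internal coord -3 + (-14)·τ' = +0.3050; +0.3050 ∈ [-0.1, 1.5) → IN Λ
#7 (-1,-6): internal coord -1 + (-6)·τ' = +0.4164; +0.4164 ∈ [-0.1, 1.5) → IN Λ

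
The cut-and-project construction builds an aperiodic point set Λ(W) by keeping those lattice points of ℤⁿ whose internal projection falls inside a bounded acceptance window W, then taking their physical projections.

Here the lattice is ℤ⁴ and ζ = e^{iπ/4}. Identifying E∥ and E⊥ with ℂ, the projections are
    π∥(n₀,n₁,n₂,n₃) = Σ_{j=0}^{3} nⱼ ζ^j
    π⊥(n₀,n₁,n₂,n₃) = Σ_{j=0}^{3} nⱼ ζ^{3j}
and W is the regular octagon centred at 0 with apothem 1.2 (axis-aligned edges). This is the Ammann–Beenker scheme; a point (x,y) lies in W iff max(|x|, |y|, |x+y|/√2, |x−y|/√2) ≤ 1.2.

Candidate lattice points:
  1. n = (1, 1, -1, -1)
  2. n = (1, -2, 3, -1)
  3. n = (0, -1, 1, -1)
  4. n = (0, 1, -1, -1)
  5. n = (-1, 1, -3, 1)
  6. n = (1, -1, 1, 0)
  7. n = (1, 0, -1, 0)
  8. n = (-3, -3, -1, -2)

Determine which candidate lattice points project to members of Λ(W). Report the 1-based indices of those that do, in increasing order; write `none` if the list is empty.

1

π⊥(n) = n₀ + n₁ζ³ + n₂ζ⁶ + n₃ζ⁹ where ζ = e^{iπ/4}.
#1 (1, 1, -1, -1): internal (-0.41421, 1.00000); octagon support 1.00000 vs apothem 1.2 → ∈ W
#2 (1, -2, 3, -1): internal (1.70711, -5.12132); octagon support 5.12132 vs apothem 1.2 → ∉ W
#3 (0, -1, 1, -1): internal (0.00000, -2.41421); octagon support 2.41421 vs apothem 1.2 → ∉ W
#4 (0, 1, -1, -1): internal (-1.41421, 1.00000); octagon support 1.70711 vs apothem 1.2 → ∉ W
#5 (-1, 1, -3, 1): internal (-1.00000, 4.41421); octagon support 4.41421 vs apothem 1.2 → ∉ W
#6 (1, -1, 1, 0): internal (1.70711, -1.70711); octagon support 2.41421 vs apothem 1.2 → ∉ W
#7 (1, 0, -1, 0): internal (1.00000, 1.00000); octagon support 1.41421 vs apothem 1.2 → ∉ W
#8 (-3, -3, -1, -2): internal (-2.29289, -2.53553); octagon support 3.41421 vs apothem 1.2 → ∉ W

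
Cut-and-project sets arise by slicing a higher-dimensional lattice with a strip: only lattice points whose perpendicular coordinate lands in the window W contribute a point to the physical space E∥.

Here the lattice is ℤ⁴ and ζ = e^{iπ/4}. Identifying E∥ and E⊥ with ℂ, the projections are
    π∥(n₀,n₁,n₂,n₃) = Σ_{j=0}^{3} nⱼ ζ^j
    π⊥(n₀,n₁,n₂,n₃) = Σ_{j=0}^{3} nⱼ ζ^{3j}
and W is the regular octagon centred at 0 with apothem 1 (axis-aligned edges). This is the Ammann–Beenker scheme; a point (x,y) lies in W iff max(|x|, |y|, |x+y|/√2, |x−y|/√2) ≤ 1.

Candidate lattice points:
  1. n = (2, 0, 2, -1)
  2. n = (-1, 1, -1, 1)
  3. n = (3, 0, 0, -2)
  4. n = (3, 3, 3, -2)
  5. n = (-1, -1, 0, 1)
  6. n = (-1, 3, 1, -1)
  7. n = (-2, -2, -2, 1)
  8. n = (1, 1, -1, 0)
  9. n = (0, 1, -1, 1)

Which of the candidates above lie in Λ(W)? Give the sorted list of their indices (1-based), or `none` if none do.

With ζ = e^{iπ/4} the internal vectors are ζ^0,ζ^3,ζ^6,ζ^9.
#1 (2, 0, 2, -1): internal (1.29289, -2.70711); octagon support 2.82843 vs apothem 1 → ∉ W
#2 (-1, 1, -1, 1): internal (-1.00000, 2.41421); octagon support 2.41421 vs apothem 1 → ∉ W
#3 (3, 0, 0, -2): internal (1.58579, -1.41421); octagon support 2.12132 vs apothem 1 → ∉ W
#4 (3, 3, 3, -2): internal (-0.53553, -2.29289); octagon support 2.29289 vs apothem 1 → ∉ W
#5 (-1, -1, 0, 1): internal (0.41421, 0.00000); octagon support 0.41421 vs apothem 1 → ∈ W
#6 (-1, 3, 1, -1): internal (-3.82843, 0.41421); octagon support 3.82843 vs apothem 1 → ∉ W
#7 (-2, -2, -2, 1): internal (0.12132, 1.29289); octagon support 1.29289 vs apothem 1 → ∉ W
#8 (1, 1, -1, 0): internal (0.29289, 1.70711); octagon support 1.70711 vs apothem 1 → ∉ W
#9 (0, 1, -1, 1): internal (0.00000, 2.41421); octagon support 2.41421 vs apothem 1 → ∉ W

5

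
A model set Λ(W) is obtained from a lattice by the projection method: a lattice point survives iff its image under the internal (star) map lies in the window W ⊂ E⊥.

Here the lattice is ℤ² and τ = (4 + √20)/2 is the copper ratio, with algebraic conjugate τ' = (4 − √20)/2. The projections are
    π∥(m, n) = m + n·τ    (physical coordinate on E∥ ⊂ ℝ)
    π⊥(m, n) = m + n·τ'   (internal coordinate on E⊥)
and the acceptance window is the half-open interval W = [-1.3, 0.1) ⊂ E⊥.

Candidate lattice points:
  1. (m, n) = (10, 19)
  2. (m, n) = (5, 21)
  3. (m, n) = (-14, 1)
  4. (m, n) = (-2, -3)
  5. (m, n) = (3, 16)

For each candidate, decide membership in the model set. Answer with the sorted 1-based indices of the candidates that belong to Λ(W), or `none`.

Numerically τ ≈ 4.23607 and τ' = −1/τ ≈ -0.23607.
#1 (10,19): internal coord 10 + (19)·τ' = +5.51471; +5.51471 ∉ [-1.3, 0.1) → out
#2 (5,21): internal coord 5 + (21)·τ' = +0.04257; +0.04257 ∈ [-1.3, 0.1) → IN Λ
#3 (-14,1): internal coord -14 + (1)·τ' = -14.23607; -14.23607 ∉ [-1.3, 0.1) → out
#4 (-2,-3): internal coord -2 + (-3)·τ' = -1.29180; -1.29180 ∈ [-1.3, 0.1) → IN Λ
#5 (3,16): internal coord 3 + (16)·τ' = -0.77709; -0.77709 ∈ [-1.3, 0.1) → IN Λ

2, 4, 5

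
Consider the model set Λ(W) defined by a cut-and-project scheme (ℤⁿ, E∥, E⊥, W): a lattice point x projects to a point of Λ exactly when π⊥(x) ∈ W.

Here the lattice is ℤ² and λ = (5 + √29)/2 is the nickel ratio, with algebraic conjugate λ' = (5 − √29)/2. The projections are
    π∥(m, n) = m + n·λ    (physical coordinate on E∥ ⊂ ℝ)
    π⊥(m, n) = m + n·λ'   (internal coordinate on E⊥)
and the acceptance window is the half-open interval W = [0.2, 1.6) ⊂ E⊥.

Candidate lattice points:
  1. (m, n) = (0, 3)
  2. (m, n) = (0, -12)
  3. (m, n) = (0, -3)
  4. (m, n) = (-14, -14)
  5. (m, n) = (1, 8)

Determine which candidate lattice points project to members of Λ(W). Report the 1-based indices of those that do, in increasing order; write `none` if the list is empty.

3

Compute λ' = (5−√29)/2 = -0.1926, so π⊥(m,n) = m -0.1926·n.
#1 (0,3): internal coord 0 + (3)·λ' = -0.5777; -0.5777 ∉ [0.2, 1.6) → out
#2 (0,-12): internal coord 0 + (-12)·λ' = +2.3110; +2.3110 ∉ [0.2, 1.6) → out
#3 (0,-3): internal coord 0 + (-3)·λ' = +0.5777; +0.5777 ∈ [0.2, 1.6) → IN Λ
#4 (-14,-14): internal coord -14 + (-14)·λ' = -11.3038; -11.3038 ∉ [0.2, 1.6) → out
#5 (1,8): internal coord 1 + (8)·λ' = -0.5407; -0.5407 ∉ [0.2, 1.6) → out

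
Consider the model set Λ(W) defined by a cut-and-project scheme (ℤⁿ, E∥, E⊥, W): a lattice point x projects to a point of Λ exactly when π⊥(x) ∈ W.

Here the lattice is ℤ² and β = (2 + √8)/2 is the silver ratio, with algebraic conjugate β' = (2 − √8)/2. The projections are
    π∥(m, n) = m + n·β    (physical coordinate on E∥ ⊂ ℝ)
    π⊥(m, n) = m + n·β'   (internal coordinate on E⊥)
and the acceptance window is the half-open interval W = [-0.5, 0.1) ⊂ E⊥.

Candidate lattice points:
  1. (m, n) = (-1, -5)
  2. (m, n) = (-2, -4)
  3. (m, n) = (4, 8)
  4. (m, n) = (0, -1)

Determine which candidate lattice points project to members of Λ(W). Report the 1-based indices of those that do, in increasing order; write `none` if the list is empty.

2

Numerically β ≈ 2.414214 and β' = −1/β ≈ -0.414214.
#1 (-1,-5): internal coord -1 + (-5)·β' = +1.071068; +1.071068 ∉ [-0.5, 0.1) → out
#2 (-2,-4): internal coord -2 + (-4)·β' = -0.343146; -0.343146 ∈ [-0.5, 0.1) → IN Λ
#3 (4,8): internal coord 4 + (8)·β' = +0.686292; +0.686292 ∉ [-0.5, 0.1) → out
#4 (0,-1): internal coord 0 + (-1)·β' = +0.414214; +0.414214 ∉ [-0.5, 0.1) → out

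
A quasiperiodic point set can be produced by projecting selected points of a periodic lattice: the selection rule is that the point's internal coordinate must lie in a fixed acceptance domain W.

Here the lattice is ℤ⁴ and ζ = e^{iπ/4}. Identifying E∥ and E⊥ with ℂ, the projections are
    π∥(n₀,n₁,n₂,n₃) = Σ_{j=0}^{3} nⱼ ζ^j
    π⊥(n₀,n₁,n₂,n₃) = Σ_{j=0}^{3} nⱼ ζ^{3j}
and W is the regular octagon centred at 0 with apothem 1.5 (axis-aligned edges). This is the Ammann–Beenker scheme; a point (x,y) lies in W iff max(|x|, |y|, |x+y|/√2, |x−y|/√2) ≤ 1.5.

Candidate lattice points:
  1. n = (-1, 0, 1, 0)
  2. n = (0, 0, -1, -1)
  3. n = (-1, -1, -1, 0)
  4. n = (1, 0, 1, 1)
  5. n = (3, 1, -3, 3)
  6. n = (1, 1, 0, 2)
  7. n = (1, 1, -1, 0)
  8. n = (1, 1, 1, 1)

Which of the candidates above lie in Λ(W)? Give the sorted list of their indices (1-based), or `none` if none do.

1, 2, 3, 8

Internal map: ζ^{3j} for j=0..3 gives (1,0), (−√2/2,√2/2), (0,−1), (√2/2,√2/2).
#1 (-1, 0, 1, 0): internal (-1.00000, -1.00000); octagon support 1.41421 vs apothem 1.5 → ∈ W
#2 (0, 0, -1, -1): internal (-0.70711, 0.29289); octagon support 0.70711 vs apothem 1.5 → ∈ W
#3 (-1, -1, -1, 0): internal (-0.29289, 0.29289); octagon support 0.41421 vs apothem 1.5 → ∈ W
#4 (1, 0, 1, 1): internal (1.70711, -0.29289); octagon support 1.70711 vs apothem 1.5 → ∉ W
#5 (3, 1, -3, 3): internal (4.41421, 5.82843); octagon support 7.24264 vs apothem 1.5 → ∉ W
#6 (1, 1, 0, 2): internal (1.70711, 2.12132); octagon support 2.70711 vs apothem 1.5 → ∉ W
#7 (1, 1, -1, 0): internal (0.29289, 1.70711); octagon support 1.70711 vs apothem 1.5 → ∉ W
#8 (1, 1, 1, 1): internal (1.00000, 0.41421); octagon support 1.00000 vs apothem 1.5 → ∈ W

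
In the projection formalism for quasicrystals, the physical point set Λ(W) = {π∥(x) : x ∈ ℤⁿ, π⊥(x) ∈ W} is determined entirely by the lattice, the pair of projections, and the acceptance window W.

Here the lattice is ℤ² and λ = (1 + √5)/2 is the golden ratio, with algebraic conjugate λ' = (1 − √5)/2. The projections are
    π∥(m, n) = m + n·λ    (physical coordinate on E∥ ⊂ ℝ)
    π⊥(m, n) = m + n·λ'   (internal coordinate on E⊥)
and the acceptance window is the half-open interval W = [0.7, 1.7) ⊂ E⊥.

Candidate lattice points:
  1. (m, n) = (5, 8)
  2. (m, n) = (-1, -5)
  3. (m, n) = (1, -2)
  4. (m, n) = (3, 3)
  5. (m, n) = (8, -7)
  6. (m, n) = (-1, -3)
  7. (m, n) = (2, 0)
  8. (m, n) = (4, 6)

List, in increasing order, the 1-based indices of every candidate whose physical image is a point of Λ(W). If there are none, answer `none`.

4, 6

Compute λ' = (1−√5)/2 = -0.618034, so π⊥(m,n) = m -0.618034·n.
candidate 1: (m,n)=(5,8) → π∥ = 5+8·λ ≈ 17.944272, π⊥ = 5+8·λ' ≈ 0.055728 ∉ [0.7, 1.7) ⇒ out
candidate 2: (m,n)=(-1,-5) → π∥ = -1-5·λ ≈ -9.090170, π⊥ = -1-5·λ' ≈ 2.090170 ∉ [0.7, 1.7) ⇒ out
candidate 3: (m,n)=(1,-2) → π∥ = 1-2·λ ≈ -2.236068, π⊥ = 1-2·λ' ≈ 2.236068 ∉ [0.7, 1.7) ⇒ out
candidate 4: (m,n)=(3,3) → π∥ = 3+3·λ ≈ 7.854102, π⊥ = 3+3·λ' ≈ 1.145898 ∈ [0.7, 1.7) ⇒ IN Λ
candidate 5: (m,n)=(8,-7) → π∥ = 8-7·λ ≈ -3.326238, π⊥ = 8-7·λ' ≈ 12.326238 ∉ [0.7, 1.7) ⇒ out
candidate 6: (m,n)=(-1,-3) → π∥ = -1-3·λ ≈ -5.854102, π⊥ = -1-3·λ' ≈ 0.854102 ∈ [0.7, 1.7) ⇒ IN Λ
candidate 7: (m,n)=(2,0) → π∥ = 2+0·λ ≈ 2.000000, π⊥ = 2+0·λ' ≈ 2.000000 ∉ [0.7, 1.7) ⇒ out
candidate 8: (m,n)=(4,6) → π∥ = 4+6·λ ≈ 13.708204, π⊥ = 4+6·λ' ≈ 0.291796 ∉ [0.7, 1.7) ⇒ out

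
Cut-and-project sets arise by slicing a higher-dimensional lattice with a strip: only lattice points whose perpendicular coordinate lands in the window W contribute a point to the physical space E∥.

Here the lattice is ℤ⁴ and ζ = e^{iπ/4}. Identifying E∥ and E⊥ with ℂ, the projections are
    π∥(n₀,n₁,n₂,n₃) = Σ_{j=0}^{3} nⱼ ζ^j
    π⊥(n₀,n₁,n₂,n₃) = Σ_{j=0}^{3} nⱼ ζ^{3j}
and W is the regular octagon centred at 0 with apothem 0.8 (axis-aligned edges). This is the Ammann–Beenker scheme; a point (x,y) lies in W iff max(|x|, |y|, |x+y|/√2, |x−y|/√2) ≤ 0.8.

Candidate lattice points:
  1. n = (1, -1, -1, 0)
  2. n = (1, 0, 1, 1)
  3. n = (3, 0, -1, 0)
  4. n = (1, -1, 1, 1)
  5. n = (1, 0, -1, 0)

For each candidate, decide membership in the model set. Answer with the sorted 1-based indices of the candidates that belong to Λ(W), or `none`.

With ζ = e^{iπ/4} the internal vectors are ζ^0,ζ^3,ζ^6,ζ^9.
#1 (1, -1, -1, 0): internal (1.70711, 0.29289); octagon support 1.70711 vs apothem 0.8 → ∉ W
#2 (1, 0, 1, 1): internal (1.70711, -0.29289); octagon support 1.70711 vs apothem 0.8 → ∉ W
#3 (3, 0, -1, 0): internal (3.00000, 1.00000); octagon support 3.00000 vs apothem 0.8 → ∉ W
#4 (1, -1, 1, 1): internal (2.41421, -1.00000); octagon support 2.41421 vs apothem 0.8 → ∉ W
#5 (1, 0, -1, 0): internal (1.00000, 1.00000); octagon support 1.41421 vs apothem 0.8 → ∉ W

none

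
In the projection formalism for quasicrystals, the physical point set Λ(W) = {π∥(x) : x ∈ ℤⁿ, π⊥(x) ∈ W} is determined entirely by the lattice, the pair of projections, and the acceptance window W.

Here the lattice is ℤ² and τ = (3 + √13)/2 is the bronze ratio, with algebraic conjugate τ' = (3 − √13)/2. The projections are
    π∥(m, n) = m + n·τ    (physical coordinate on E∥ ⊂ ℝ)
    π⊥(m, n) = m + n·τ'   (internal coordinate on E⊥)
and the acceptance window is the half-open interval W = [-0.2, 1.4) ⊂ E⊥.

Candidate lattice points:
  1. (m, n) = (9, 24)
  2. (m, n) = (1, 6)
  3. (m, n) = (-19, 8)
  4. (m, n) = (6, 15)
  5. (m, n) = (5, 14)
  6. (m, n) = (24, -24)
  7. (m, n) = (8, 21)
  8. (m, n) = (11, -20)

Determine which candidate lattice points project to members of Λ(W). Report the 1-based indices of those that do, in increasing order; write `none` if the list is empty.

5

Compute τ' = (3−√13)/2 = -0.3028, so π⊥(m,n) = m -0.3028·n.
candidate 1: (m,n)=(9,24) → π∥ = 9+24·τ ≈ 88.2666, π⊥ = 9+24·τ' ≈ 1.7334 ∉ [-0.2, 1.4) ⇒ out
candidate 2: (m,n)=(1,6) → π∥ = 1+6·τ ≈ 20.8167, π⊥ = 1+6·τ' ≈ -0.8167 ∉ [-0.2, 1.4) ⇒ out
candidate 3: (m,n)=(-19,8) → π∥ = -19+8·τ ≈ 7.4222, π⊥ = -19+8·τ' ≈ -21.4222 ∉ [-0.2, 1.4) ⇒ out
candidate 4: (m,n)=(6,15) → π∥ = 6+15·τ ≈ 55.5416, π⊥ = 6+15·τ' ≈ 1.4584 ∉ [-0.2, 1.4) ⇒ out
candidate 5: (m,n)=(5,14) → π∥ = 5+14·τ ≈ 51.2389, π⊥ = 5+14·τ' ≈ 0.7611 ∈ [-0.2, 1.4) ⇒ IN Λ
candidate 6: (m,n)=(24,-24) → π∥ = 24-24·τ ≈ -55.2666, π⊥ = 24-24·τ' ≈ 31.2666 ∉ [-0.2, 1.4) ⇒ out
candidate 7: (m,n)=(8,21) → π∥ = 8+21·τ ≈ 77.3583, π⊥ = 8+21·τ' ≈ 1.6417 ∉ [-0.2, 1.4) ⇒ out
candidate 8: (m,n)=(11,-20) → π∥ = 11-20·τ ≈ -55.0555, π⊥ = 11-20·τ' ≈ 17.0555 ∉ [-0.2, 1.4) ⇒ out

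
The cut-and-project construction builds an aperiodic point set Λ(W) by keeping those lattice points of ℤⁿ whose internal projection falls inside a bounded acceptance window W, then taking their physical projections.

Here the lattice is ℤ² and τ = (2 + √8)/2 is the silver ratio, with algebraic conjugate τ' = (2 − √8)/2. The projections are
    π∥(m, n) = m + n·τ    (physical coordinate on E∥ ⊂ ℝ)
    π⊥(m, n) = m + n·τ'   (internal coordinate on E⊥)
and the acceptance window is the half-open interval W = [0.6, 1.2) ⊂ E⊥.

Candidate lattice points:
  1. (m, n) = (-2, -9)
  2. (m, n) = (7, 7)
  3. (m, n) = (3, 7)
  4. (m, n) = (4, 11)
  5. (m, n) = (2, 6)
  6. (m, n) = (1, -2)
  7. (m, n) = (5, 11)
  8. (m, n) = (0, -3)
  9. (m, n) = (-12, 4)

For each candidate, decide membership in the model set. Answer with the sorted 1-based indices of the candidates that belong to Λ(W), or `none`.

none

Compute τ' = (2−√8)/2 = -0.414214, so π⊥(m,n) = m -0.414214·n.
[1] lift (-2,-9): star map gives 1.727922; window check 0.6 ≤ 1.727922 < 1.2 is false → out
[2] lift (7,7): star map gives 4.100505; window check 0.6 ≤ 4.100505 < 1.2 is false → out
[3] lift (3,7): star map gives 0.100505; window check 0.6 ≤ 0.100505 < 1.2 is false → out
[4] lift (4,11): star map gives -0.556349; window check 0.6 ≤ -0.556349 < 1.2 is false → out
[5] lift (2,6): star map gives -0.485281; window check 0.6 ≤ -0.485281 < 1.2 is false → out
[6] lift (1,-2): star map gives 1.828427; window check 0.6 ≤ 1.828427 < 1.2 is false → out
[7] lift (5,11): star map gives 0.443651; window check 0.6 ≤ 0.443651 < 1.2 is false → out
[8] lift (0,-3): star map gives 1.242641; window check 0.6 ≤ 1.242641 < 1.2 is false → out
[9] lift (-12,4): star map gives -13.656854; window check 0.6 ≤ -13.656854 < 1.2 is false → out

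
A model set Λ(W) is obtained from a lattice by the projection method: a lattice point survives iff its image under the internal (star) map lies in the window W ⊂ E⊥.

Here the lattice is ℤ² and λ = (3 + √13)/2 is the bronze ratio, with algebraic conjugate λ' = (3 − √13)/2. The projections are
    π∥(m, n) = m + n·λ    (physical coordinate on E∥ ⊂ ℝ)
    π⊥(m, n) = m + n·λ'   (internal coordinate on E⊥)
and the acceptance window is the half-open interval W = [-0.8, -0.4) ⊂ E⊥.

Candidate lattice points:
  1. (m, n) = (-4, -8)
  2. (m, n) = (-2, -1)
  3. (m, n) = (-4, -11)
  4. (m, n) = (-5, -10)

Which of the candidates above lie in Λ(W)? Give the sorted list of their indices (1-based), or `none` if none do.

Numerically λ ≈ 3.3028 and λ' = −1/λ ≈ -0.3028.
[1] lift (-4,-8): star map gives -1.5778; window check -0.8 ≤ -1.5778 < -0.4 is false → out
[2] lift (-2,-1): star map gives -1.6972; window check -0.8 ≤ -1.6972 < -0.4 is false → out
[3] lift (-4,-11): star map gives -0.6695; window check -0.8 ≤ -0.6695 < -0.4 is true → IN Λ
[4] lift (-5,-10): star map gives -1.9722; window check -0.8 ≤ -1.9722 < -0.4 is false → out

3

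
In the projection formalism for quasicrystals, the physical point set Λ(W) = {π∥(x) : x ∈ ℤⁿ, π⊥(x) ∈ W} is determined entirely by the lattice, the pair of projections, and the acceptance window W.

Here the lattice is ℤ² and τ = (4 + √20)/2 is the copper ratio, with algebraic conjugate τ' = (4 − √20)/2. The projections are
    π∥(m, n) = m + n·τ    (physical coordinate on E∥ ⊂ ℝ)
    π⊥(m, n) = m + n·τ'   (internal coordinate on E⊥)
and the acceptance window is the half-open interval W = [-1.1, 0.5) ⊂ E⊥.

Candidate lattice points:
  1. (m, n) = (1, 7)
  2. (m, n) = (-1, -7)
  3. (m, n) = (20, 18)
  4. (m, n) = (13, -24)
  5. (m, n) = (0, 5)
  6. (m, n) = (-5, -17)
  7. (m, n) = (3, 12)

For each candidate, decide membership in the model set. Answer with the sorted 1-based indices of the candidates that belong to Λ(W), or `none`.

Compute τ' = (4−√20)/2 = -0.2361, so π⊥(m,n) = m -0.2361·n.
candidate 1: (m,n)=(1,7) → π∥ = 1+7·τ ≈ 30.6525, π⊥ = 1+7·τ' ≈ -0.6525 ∈ [-1.1, 0.5) ⇒ IN Λ
candidate 2: (m,n)=(-1,-7) → π∥ = -1-7·τ ≈ -30.6525, π⊥ = -1-7·τ' ≈ 0.6525 ∉ [-1.1, 0.5) ⇒ out
candidate 3: (m,n)=(20,18) → π∥ = 20+18·τ ≈ 96.2492, π⊥ = 20+18·τ' ≈ 15.7508 ∉ [-1.1, 0.5) ⇒ out
candidate 4: (m,n)=(13,-24) → π∥ = 13-24·τ ≈ -88.6656, π⊥ = 13-24·τ' ≈ 18.6656 ∉ [-1.1, 0.5) ⇒ out
candidate 5: (m,n)=(0,5) → π∥ = 0+5·τ ≈ 21.1803, π⊥ = 0+5·τ' ≈ -1.1803 ∉ [-1.1, 0.5) ⇒ out
candidate 6: (m,n)=(-5,-17) → π∥ = -5-17·τ ≈ -77.0132, π⊥ = -5-17·τ' ≈ -0.9868 ∈ [-1.1, 0.5) ⇒ IN Λ
candidate 7: (m,n)=(3,12) → π∥ = 3+12·τ ≈ 53.8328, π⊥ = 3+12·τ' ≈ 0.1672 ∈ [-1.1, 0.5) ⇒ IN Λ

1, 6, 7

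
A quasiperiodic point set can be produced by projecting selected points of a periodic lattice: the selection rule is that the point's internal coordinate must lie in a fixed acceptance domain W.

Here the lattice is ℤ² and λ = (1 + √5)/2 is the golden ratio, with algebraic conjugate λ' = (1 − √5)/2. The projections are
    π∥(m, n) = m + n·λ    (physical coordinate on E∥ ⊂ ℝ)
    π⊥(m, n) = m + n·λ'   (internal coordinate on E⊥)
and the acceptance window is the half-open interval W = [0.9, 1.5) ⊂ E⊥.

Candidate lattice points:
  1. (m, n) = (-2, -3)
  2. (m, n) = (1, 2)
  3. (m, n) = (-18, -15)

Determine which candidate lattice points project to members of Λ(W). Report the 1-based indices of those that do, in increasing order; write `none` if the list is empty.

Compute λ' = (1−√5)/2 = -0.618034, so π⊥(m,n) = m -0.618034·n.
[1] lift (-2,-3): star map gives -0.145898; window check 0.9 ≤ -0.145898 < 1.5 is false → out
[2] lift (1,2): star map gives -0.236068; window check 0.9 ≤ -0.236068 < 1.5 is false → out
[3] lift (-18,-15): star map gives -8.729490; window check 0.9 ≤ -8.729490 < 1.5 is false → out

none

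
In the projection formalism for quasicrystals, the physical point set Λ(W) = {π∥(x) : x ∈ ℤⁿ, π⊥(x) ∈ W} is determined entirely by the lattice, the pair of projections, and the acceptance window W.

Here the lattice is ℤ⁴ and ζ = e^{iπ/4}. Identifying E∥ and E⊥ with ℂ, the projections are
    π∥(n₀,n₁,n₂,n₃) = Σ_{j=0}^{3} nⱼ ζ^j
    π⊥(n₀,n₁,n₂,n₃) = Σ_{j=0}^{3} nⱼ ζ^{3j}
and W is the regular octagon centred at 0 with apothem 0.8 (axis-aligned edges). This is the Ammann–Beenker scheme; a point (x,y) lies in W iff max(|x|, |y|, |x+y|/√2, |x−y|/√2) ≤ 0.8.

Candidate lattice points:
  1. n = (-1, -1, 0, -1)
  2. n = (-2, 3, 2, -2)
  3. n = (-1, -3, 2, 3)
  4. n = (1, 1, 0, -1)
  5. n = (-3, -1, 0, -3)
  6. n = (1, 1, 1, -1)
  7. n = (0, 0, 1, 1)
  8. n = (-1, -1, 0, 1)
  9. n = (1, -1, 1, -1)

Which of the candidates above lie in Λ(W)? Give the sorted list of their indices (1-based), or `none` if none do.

4, 7, 8

With ζ = e^{iπ/4} the internal vectors are ζ^0,ζ^3,ζ^6,ζ^9.
#1 (-1, -1, 0, -1): internal (-1.000000, -1.414214); octagon support 1.707107 vs apothem 0.8 → ∉ W
#2 (-2, 3, 2, -2): internal (-5.535534, -1.292893); octagon support 5.535534 vs apothem 0.8 → ∉ W
#3 (-1, -3, 2, 3): internal (3.242641, -2.000000); octagon support 3.707107 vs apothem 0.8 → ∉ W
#4 (1, 1, 0, -1): internal (-0.414214, 0.000000); octagon support 0.414214 vs apothem 0.8 → ∈ W
#5 (-3, -1, 0, -3): internal (-4.414214, -2.828427); octagon support 5.121320 vs apothem 0.8 → ∉ W
#6 (1, 1, 1, -1): internal (-0.414214, -1.000000); octagon support 1.000000 vs apothem 0.8 → ∉ W
#7 (0, 0, 1, 1): internal (0.707107, -0.292893); octagon support 0.707107 vs apothem 0.8 → ∈ W
#8 (-1, -1, 0, 1): internal (0.414214, 0.000000); octagon support 0.414214 vs apothem 0.8 → ∈ W
#9 (1, -1, 1, -1): internal (1.000000, -2.414214); octagon support 2.414214 vs apothem 0.8 → ∉ W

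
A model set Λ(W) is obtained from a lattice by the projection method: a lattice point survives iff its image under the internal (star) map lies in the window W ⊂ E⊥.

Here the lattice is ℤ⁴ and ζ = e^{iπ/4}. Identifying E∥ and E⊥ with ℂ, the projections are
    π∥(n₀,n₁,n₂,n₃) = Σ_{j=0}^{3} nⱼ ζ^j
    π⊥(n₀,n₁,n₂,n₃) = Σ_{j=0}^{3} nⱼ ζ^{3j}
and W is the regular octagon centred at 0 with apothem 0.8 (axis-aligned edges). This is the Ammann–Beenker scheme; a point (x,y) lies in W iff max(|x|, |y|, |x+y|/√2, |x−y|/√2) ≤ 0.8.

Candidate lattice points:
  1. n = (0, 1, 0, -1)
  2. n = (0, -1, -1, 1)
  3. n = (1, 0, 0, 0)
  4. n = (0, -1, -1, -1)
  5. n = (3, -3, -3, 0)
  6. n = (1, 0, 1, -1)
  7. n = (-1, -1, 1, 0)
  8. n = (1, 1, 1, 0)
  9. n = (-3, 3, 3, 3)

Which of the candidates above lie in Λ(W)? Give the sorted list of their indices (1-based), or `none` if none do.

π⊥(n) = n₀ + n₁ζ³ + n₂ζ⁶ + n₃ζ⁹ where ζ = e^{iπ/4}.
candidate 1: n = (0, 1, 0, -1) → π⊥ ≈ (-1.4142, +0.0000); max(|x|,|y|,|x±y|/√2) = 1.4142 > 0.8 ⇒ ∉ W
candidate 2: n = (0, -1, -1, 1) → π⊥ ≈ (+1.4142, +1.0000); max(|x|,|y|,|x±y|/√2) = 1.7071 > 0.8 ⇒ ∉ W
candidate 3: n = (1, 0, 0, 0) → π⊥ ≈ (+1.0000, +0.0000); max(|x|,|y|,|x±y|/√2) = 1.0000 > 0.8 ⇒ ∉ W
candidate 4: n = (0, -1, -1, -1) → π⊥ ≈ (+0.0000, -0.4142); max(|x|,|y|,|x±y|/√2) = 0.4142 ≤ 0.8 ⇒ ∈ W
candidate 5: n = (3, -3, -3, 0) → π⊥ ≈ (+5.1213, +0.8787); max(|x|,|y|,|x±y|/√2) = 5.1213 > 0.8 ⇒ ∉ W
candidate 6: n = (1, 0, 1, -1) → π⊥ ≈ (+0.2929, -1.7071); max(|x|,|y|,|x±y|/√2) = 1.7071 > 0.8 ⇒ ∉ W
candidate 7: n = (-1, -1, 1, 0) → π⊥ ≈ (-0.2929, -1.7071); max(|x|,|y|,|x±y|/√2) = 1.7071 > 0.8 ⇒ ∉ W
candidate 8: n = (1, 1, 1, 0) → π⊥ ≈ (+0.2929, -0.2929); max(|x|,|y|,|x±y|/√2) = 0.4142 ≤ 0.8 ⇒ ∈ W
candidate 9: n = (-3, 3, 3, 3) → π⊥ ≈ (-3.0000, +1.2426); max(|x|,|y|,|x±y|/√2) = 3.0000 > 0.8 ⇒ ∉ W

4, 8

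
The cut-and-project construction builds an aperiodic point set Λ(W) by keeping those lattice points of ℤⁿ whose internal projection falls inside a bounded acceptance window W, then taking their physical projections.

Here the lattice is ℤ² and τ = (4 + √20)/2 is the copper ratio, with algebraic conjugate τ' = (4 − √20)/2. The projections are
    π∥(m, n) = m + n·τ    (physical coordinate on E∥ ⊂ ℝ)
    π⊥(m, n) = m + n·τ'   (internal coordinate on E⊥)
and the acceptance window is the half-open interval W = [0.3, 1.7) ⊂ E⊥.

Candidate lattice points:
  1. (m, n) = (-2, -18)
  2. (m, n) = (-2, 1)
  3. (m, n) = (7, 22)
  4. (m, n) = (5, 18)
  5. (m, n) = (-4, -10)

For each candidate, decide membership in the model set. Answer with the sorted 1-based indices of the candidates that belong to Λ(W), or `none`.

4

τ' = (4−√20)/2 ≈ -0.2361.
candidate 1: (m,n)=(-2,-18) → π∥ = -2-18·τ ≈ -78.2492, π⊥ = -2-18·τ' ≈ 2.2492 ∉ [0.3, 1.7) ⇒ out
candidate 2: (m,n)=(-2,1) → π∥ = -2+1·τ ≈ 2.2361, π⊥ = -2+1·τ' ≈ -2.2361 ∉ [0.3, 1.7) ⇒ out
candidate 3: (m,n)=(7,22) → π∥ = 7+22·τ ≈ 100.1935, π⊥ = 7+22·τ' ≈ 1.8065 ∉ [0.3, 1.7) ⇒ out
candidate 4: (m,n)=(5,18) → π∥ = 5+18·τ ≈ 81.2492, π⊥ = 5+18·τ' ≈ 0.7508 ∈ [0.3, 1.7) ⇒ IN Λ
candidate 5: (m,n)=(-4,-10) → π∥ = -4-10·τ ≈ -46.3607, π⊥ = -4-10·τ' ≈ -1.6393 ∉ [0.3, 1.7) ⇒ out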